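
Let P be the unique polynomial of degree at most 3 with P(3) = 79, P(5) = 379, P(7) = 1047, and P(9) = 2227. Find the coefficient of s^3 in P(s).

3

Write P(s) = as^3 + bs^2 + cs + d. Substituting each data point gives a linear system:
  27a + 9b + 3c + d = 79
  125a + 25b + 5c + d = 379
  343a + 49b + 7c + d = 1047
  729a + 81b + 9c + d = 2227
Solving the system yields a = 3, b = 1, c = -5, d = 4.
So P(s) = 3s³ + s² - 5s + 4.
The leading coefficient is 3.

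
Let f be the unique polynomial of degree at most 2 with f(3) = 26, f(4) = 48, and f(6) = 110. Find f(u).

f(u) = 3u^2 + u - 4

Write f(u) = au^2 + bu + c. Substituting each data point gives a linear system:
  9a + 3b + c = 26
  16a + 4b + c = 48
  36a + 6b + c = 110
Solving the system yields a = 3, b = 1, c = -4.
So f(u) = 3u^2 + u - 4.
Check: f(4) = 48. ✓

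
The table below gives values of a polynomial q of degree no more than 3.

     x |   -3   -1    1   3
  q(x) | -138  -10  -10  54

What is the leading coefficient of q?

4

Write q(x) = ax^3 + bx^2 + cx + d. Substituting each data point gives a linear system:
  -27a + 9b - 3c + d = -138
  -a + b - c + d = -10
  a + b + c + d = -10
  27a + 9b + 3c + d = 54
Solving the system yields a = 4, b = -4, c = -4, d = -6.
So q(x) = 4x³ - 4x² - 4x - 6.
The leading coefficient is 4.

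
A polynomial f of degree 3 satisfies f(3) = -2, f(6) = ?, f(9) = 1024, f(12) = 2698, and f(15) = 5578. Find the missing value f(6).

232

The 4 known points determine the degree-3 polynomial uniquely.
Write f(x) = ax^3 + bx^2 + cx + d. Substituting each data point gives a linear system:
  27a + 9b + 3c + d = -2
  729a + 81b + 9c + d = 1024
  1728a + 144b + 12c + d = 2698
  3375a + 225b + 15c + d = 5578
Solving the system yields a = 2, b = -5, c = -3, d = -2.
So f(x) = 2x³ - 5x² - 3x - 2.
Then f(6) = 232.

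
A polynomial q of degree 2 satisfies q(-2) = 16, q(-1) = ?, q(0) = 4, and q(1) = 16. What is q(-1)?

4

On equispaced nodes a degree-2 polynomial has vanishing third forward difference, so
  - q(-2) + 3·q(-1) - 3·q(0) + q(1) = 0.
Substituting the known values and solving for q(-1):
  3·q(-1) = 12
  q(-1) = 4.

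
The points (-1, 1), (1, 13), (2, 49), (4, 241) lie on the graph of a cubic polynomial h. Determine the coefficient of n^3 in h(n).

Write h(n) = an^3 + bn^2 + cn + d. Substituting each data point gives a linear system:
  -a + b - c + d = 1
  a + b + c + d = 13
  8a + 4b + 2c + d = 49
  64a + 16b + 4c + d = 241
Solving the system yields a = 2, b = 6, c = 4, d = 1.
So h(n) = 2n^3 + 6n^2 + 4n + 1.
The leading coefficient is 2.

2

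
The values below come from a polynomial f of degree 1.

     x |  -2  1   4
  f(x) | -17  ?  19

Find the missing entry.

On equispaced nodes a degree-1 polynomial has vanishing second forward difference, so
  f(-2) - 2·f(1) + f(4) = 0.
Substituting the known values and solving for f(1):
  -2·f(1) = -2
  f(1) = 1.

1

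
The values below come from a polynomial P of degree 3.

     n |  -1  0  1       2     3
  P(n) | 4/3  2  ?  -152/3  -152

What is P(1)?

On equispaced nodes a degree-3 polynomial has vanishing fourth forward difference, so
  P(-1) - 4·P(0) + 6·P(1) - 4·P(2) + P(3) = 0.
Substituting the known values and solving for P(1):
  6·P(1) = -44
  P(1) = -22/3.

-22/3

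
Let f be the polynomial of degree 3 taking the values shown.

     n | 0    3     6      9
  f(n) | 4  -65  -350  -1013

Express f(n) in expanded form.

Using the Lagrange interpolation formula with nodes 0, 3, 6, 9:
  L_0(n) = (n - 3)(n - 6)(n - 9) / -162
  L_1(n) = n(n - 6)(n - 9) / 54
  L_2(n) = n(n - 3)(n - 9) / -54
  L_3(n) = n(n - 3)(n - 6) / 162
Then f(n) = 4·L_0(n) - 65·L_1(n) - 350·L_2(n) - 1013·L_3(n).
Expanding and collecting terms gives f(n) = -n³ - 3n² - 5n + 4.
Check: f(6) = -350. ✓

f(n) = -n^3 - 3n^2 - 5n + 4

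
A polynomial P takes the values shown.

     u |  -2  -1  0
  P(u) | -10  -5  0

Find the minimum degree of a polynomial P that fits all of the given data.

1

Forward differences of the values at u = -2, -1, 0:
  P  : -10  -5  0
  Δ  : 5  5
  Δ^2: 0
The first differences are constant (5) and nonzero, while all higher differences vanish, so the minimal degree is 1.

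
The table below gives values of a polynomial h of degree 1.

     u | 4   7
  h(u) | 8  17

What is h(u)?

Using the Lagrange interpolation formula with nodes 4, 7:
  L_0(u) = (u - 7) / -3
  L_1(u) = (u - 4) / 3
Then h(u) = 8·L_0(u) + 17·L_1(u).
Expanding and collecting terms gives h(u) = 3u - 4.
Check: h(4) = 8. ✓

h(u) = 3u - 4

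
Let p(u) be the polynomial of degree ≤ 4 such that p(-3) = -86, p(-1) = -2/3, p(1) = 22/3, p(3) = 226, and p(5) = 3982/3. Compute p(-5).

-458/3

Forward differences of the values at u = -3, -1, 1, 3, 5:
  p  : -86  -2/3  22/3  226  3982/3
  Δ  : 256/3  8  656/3  3304/3
  Δ^2: -232/3  632/3  2648/3
  Δ^3: 288  672
  Δ^4: 384
The fourth differences are constant, confirming degree 4.
Interpolating (Newton forward form) and evaluating at u = -5 gives p(-5) = -458/3.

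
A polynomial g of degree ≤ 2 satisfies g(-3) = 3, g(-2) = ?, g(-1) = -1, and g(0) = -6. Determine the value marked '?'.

On equispaced nodes a degree-2 polynomial has vanishing third forward difference, so
  - g(-3) + 3·g(-2) - 3·g(-1) + g(0) = 0.
Substituting the known values and solving for g(-2):
  3·g(-2) = 6
  g(-2) = 2.

2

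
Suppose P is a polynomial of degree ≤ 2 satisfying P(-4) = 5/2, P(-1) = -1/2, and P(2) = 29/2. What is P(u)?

P(u) = u^2 + 4u + 5/2

Write P(u) = au^2 + bu + c. Substituting each data point gives a linear system:
  16a - 4b + c = 5/2
  a - b + c = -1/2
  4a + 2b + c = 29/2
Solving the system yields a = 1, b = 4, c = 5/2.
So P(u) = u^2 + 4u + 5/2.
Check: P(-1) = -1/2. ✓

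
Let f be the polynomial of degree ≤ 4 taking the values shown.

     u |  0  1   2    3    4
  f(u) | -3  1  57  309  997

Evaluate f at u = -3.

Using the Lagrange interpolation formula with nodes 0, 1, 2, 3, 4:
  L_0(u) = (u - 1)(u - 2)(u - 3)(u - 4) / 24
  L_1(u) = u(u - 2)(u - 3)(u - 4) / -6
  L_2(u) = u(u - 1)(u - 3)(u - 4) / 4
  L_3(u) = u(u - 1)(u - 2)(u - 4) / -6
  L_4(u) = u(u - 1)(u - 2)(u - 3) / 24
Then f(u) = -3·L_0(u) + 1·L_1(u) + 57·L_2(u) + 309·L_3(u) + 997·L_4(u).
Expanding and collecting terms gives f(u) = 4u^4 - 2u^2 + 2u - 3.
Evaluating at u = -3: f(-3) = 297.

297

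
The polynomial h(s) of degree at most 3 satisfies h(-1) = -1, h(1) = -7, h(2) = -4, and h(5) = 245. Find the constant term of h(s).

Write h(s) = as^3 + bs^2 + cs + d. Substituting each data point gives a linear system:
  -a + b - c + d = -1
  a + b + c + d = -7
  8a + 4b + 2c + d = -4
  125a + 25b + 5c + d = 245
Solving the system yields a = 3, b = -4, c = -6, d = 0.
So h(s) = 3s^3 - 4s^2 - 6s.
The constant term is 0.

0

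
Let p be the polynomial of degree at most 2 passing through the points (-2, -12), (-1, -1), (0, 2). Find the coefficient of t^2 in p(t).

-4

Write p(t) = at^2 + bt + c. Substituting each data point gives a linear system:
  4a - 2b + c = -12
  a - b + c = -1
  c = 2
Solving the system yields a = -4, b = -1, c = 2.
So p(t) = -4t^2 - t + 2.
The leading coefficient is -4.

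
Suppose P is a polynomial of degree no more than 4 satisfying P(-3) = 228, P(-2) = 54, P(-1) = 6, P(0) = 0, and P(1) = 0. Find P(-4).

Write P(x) = ax^4 + bx^3 + cx^2 + dx + e. Substituting each data point gives a linear system:
  81a - 27b + 9c - 3d + e = 228
  16a - 8b + 4c - 2d + e = 54
  a - b + c - d + e = 6
  e = 0
  a + b + c + d + e = 0
Solving the system yields a = 2, b = -2, c = 1, d = -1, e = 0.
So P(x) = 2x⁴ - 2x³ + x² - x.
Then P(-4) = 660.

660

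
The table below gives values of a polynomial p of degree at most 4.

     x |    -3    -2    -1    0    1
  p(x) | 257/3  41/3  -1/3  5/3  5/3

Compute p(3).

Write p(x) = ax^4 + bx^3 + cx^2 + dx + e. Substituting each data point gives a linear system:
  81a - 27b + 9c - 3d + e = 257/3
  16a - 8b + 4c - 2d + e = 41/3
  a - b + c - d + e = -1/3
  e = 5/3
  a + b + c + d + e = 5/3
Solving the system yields a = 1, b = -1, c = -2, d = 2, e = 5/3.
So p(x) = x^4 - x^3 - 2x^2 + 2x + 5/3.
Then p(3) = 131/3.

131/3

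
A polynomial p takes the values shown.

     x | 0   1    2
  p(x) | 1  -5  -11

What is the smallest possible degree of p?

1

Forward differences of the values at x = 0, 1, 2:
  p  : 1  -5  -11
  Δ  : -6  -6
  Δ^2: 0
The first differences are constant (-6) and nonzero, while all higher differences vanish, so the minimal degree is 1.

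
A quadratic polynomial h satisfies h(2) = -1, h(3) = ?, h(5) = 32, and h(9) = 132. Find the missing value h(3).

6

The 3 known points determine the degree-2 polynomial uniquely.
Write h(s) = as^2 + bs + c. Substituting each data point gives a linear system:
  4a + 2b + c = -1
  25a + 5b + c = 32
  81a + 9b + c = 132
Solving the system yields a = 2, b = -3, c = -3.
So h(s) = 2s² - 3s - 3.
Then h(3) = 6.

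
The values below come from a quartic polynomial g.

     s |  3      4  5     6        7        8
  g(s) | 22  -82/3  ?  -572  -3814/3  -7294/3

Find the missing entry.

The 5 known points determine the degree-4 polynomial uniquely.
Write g(s) = as^4 + bs^3 + cs^2 + ds + e. Substituting each data point gives a linear system:
  81a + 27b + 9c + 3d + e = 22
  256a + 64b + 16c + 4d + e = -82/3
  1296a + 216b + 36c + 6d + e = -572
  2401a + 343b + 49c + 7d + e = -3814/3
  4096a + 512b + 64c + 8d + e = -7294/3
Solving the system yields a = -1, b = 3, c = 5/3, d = 3, e = -2.
So g(s) = -s^4 + 3s^3 + (5/3)s^2 + 3s - 2.
Then g(5) = -586/3.

-586/3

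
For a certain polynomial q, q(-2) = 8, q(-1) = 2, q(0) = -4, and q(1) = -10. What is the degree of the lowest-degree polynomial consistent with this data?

Forward differences of the values at x = -2, -1, 0, 1:
  q  : 8  2  -4  -10
  Δ  : -6  -6  -6
  Δ^2: 0  0
  Δ^3: 0
The first differences are constant (-6) and nonzero, while all higher differences vanish, so the minimal degree is 1.

1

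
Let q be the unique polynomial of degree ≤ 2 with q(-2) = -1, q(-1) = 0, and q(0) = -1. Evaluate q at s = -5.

Forward differences of the values at s = -2, -1, 0:
  q  : -1  0  -1
  Δ  : 1  -1
  Δ^2: -2
The second differences are constant, confirming degree 2.
Interpolating (Newton forward form) and evaluating at s = -5 gives q(-5) = -16.

-16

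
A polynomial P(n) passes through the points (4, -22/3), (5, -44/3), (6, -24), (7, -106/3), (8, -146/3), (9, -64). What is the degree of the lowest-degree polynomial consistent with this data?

2

Forward differences of the values at n = 4, 5, 6, 7, 8, 9:
  P  : -22/3  -44/3  -24  -106/3  -146/3  -64
  Δ  : -22/3  -28/3  -34/3  -40/3  -46/3
  Δ^2: -2  -2  -2  -2
  Δ^3: 0  0  0
  Δ^4: 0  0
  Δ^5: 0
The second differences are constant (-2) and nonzero, while all higher differences vanish, so the minimal degree is 2.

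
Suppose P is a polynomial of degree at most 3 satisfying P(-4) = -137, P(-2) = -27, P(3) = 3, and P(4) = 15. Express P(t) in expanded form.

P(t) = t^3 - 4t^2 + 3t + 3

Using the Lagrange interpolation formula with nodes -4, -2, 3, 4:
  L_0(t) = (t + 2)(t - 3)(t - 4) / -112
  L_1(t) = (t + 4)(t - 3)(t - 4) / 60
  L_2(t) = (t + 4)(t + 2)(t - 4) / -35
  L_3(t) = (t + 4)(t + 2)(t - 3) / 48
Then P(t) = -137·L_0(t) - 27·L_1(t) + 3·L_2(t) + 15·L_3(t).
Expanding and collecting terms gives P(t) = t³ - 4t² + 3t + 3.
Check: P(3) = 3. ✓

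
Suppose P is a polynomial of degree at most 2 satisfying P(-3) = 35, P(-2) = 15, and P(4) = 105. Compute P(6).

Write P(t) = at^2 + bt + c. Substituting each data point gives a linear system:
  9a - 3b + c = 35
  4a - 2b + c = 15
  16a + 4b + c = 105
Solving the system yields a = 5, b = 5, c = 5.
So P(t) = 5t^2 + 5t + 5.
Then P(6) = 215.

215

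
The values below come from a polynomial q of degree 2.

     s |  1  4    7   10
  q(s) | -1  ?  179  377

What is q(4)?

On equispaced nodes a degree-2 polynomial has vanishing third forward difference, so
  - q(1) + 3·q(4) - 3·q(7) + q(10) = 0.
Substituting the known values and solving for q(4):
  3·q(4) = 159
  q(4) = 53.

53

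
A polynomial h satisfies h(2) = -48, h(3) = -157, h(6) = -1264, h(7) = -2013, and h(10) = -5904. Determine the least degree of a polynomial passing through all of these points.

Divided differences on the nodes 2, 3, 6, 7, 10:
  order 0: -48  -157  -1264  -2013  -5904
  order 1: -109  -369  -749  -1297
  order 2: -65  -95  -137
  order 3: -6  -6
  order 4: 0
The order-3 divided differences are all -6 (nonzero) and every higher order vanishes, so the data lies on a polynomial of degree exactly 3.

3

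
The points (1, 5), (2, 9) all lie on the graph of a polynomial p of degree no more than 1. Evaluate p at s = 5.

Write p(s) = as + b. Substituting each data point gives a linear system:
  a + b = 5
  2a + b = 9
Solving the system yields a = 4, b = 1.
So p(s) = 4s + 1.
Then p(5) = 21.

21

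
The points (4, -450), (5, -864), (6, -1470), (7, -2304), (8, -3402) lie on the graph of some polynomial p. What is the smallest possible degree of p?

Forward differences of the values at s = 4, 5, 6, 7, 8:
  p  : -450  -864  -1470  -2304  -3402
  Δ  : -414  -606  -834  -1098
  Δ^2: -192  -228  -264
  Δ^3: -36  -36
  Δ^4: 0
The third differences are constant (-36) and nonzero, while all higher differences vanish, so the minimal degree is 3.

3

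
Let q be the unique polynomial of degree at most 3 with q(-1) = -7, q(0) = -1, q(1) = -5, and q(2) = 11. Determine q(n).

q(n) = 5n^3 - 5n^2 - 4n - 1

Write q(n) = an^3 + bn^2 + cn + d. Substituting each data point gives a linear system:
  -a + b - c + d = -7
  d = -1
  a + b + c + d = -5
  8a + 4b + 2c + d = 11
Solving the system yields a = 5, b = -5, c = -4, d = -1.
So q(n) = 5n³ - 5n² - 4n - 1.
Check: q(-1) = -7. ✓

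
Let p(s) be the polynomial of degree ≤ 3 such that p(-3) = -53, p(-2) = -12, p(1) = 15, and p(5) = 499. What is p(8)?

Write p(s) = as^3 + bs^2 + cs + d. Substituting each data point gives a linear system:
  -27a + 9b - 3c + d = -53
  -8a + 4b - 2c + d = -12
  a + b + c + d = 15
  125a + 25b + 5c + d = 499
Solving the system yields a = 3, b = 4, c = 4, d = 4.
So p(s) = 3s^3 + 4s^2 + 4s + 4.
Then p(8) = 1828.

1828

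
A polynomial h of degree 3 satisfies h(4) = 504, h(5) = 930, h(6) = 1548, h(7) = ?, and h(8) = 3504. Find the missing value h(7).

2394

On equispaced nodes a degree-3 polynomial has vanishing fourth forward difference, so
  h(4) - 4·h(5) + 6·h(6) - 4·h(7) + h(8) = 0.
Substituting the known values and solving for h(7):
  -4·h(7) = -9576
  h(7) = 2394.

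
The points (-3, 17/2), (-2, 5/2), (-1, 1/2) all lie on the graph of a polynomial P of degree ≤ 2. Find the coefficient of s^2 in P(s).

2

Write P(s) = as^2 + bs + c. Substituting each data point gives a linear system:
  9a - 3b + c = 17/2
  4a - 2b + c = 5/2
  a - b + c = 1/2
Solving the system yields a = 2, b = 4, c = 5/2.
So P(s) = 2s^2 + 4s + 5/2.
The leading coefficient is 2.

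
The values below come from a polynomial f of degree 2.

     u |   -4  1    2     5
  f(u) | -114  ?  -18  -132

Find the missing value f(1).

The 3 known points determine the degree-2 polynomial uniquely.
Write f(u) = au^2 + bu + c. Substituting each data point gives a linear system:
  16a - 4b + c = -114
  4a + 2b + c = -18
  25a + 5b + c = -132
Solving the system yields a = -6, b = 4, c = -2.
So f(u) = -6u^2 + 4u - 2.
Then f(1) = -4.

-4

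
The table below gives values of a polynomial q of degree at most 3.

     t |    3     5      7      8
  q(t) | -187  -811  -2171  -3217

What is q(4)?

Write q(t) = at^3 + bt^2 + ct + d. Substituting each data point gives a linear system:
  27a + 9b + 3c + d = -187
  125a + 25b + 5c + d = -811
  343a + 49b + 7c + d = -2171
  512a + 64b + 8c + d = -3217
Solving the system yields a = -6, b = -2, c = -2, d = -1.
So q(t) = -6t^3 - 2t^2 - 2t - 1.
Then q(4) = -425.

-425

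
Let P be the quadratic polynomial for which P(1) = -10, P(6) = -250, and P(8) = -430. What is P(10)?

-658

Using the Lagrange interpolation formula with nodes 1, 6, 8:
  L_0(n) = (n - 6)(n - 8) / 35
  L_1(n) = (n - 1)(n - 8) / -10
  L_2(n) = (n - 1)(n - 6) / 14
Then P(n) = -10·L_0(n) - 250·L_1(n) - 430·L_2(n).
Expanding and collecting terms gives P(n) = -6n^2 - 6n + 2.
Evaluating at n = 10: P(10) = -658.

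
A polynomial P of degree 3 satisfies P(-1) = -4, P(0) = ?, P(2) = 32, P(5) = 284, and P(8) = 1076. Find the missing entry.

4

The 4 known points determine the degree-3 polynomial uniquely.
Write P(t) = at^3 + bt^2 + ct + d. Substituting each data point gives a linear system:
  -a + b - c + d = -4
  8a + 4b + 2c + d = 32
  125a + 25b + 5c + d = 284
  512a + 64b + 8c + d = 1076
Solving the system yields a = 2, b = 0, c = 6, d = 4.
So P(t) = 2t^3 + 6t + 4.
Then P(0) = 4.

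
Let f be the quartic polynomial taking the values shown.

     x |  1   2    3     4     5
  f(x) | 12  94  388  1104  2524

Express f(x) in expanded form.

f(x) = 3x^4 + 5x^3 + x^2 - x + 4

Write f(x) = ax^4 + bx^3 + cx^2 + dx + e. Substituting each data point gives a linear system:
  a + b + c + d + e = 12
  16a + 8b + 4c + 2d + e = 94
  81a + 27b + 9c + 3d + e = 388
  256a + 64b + 16c + 4d + e = 1104
  625a + 125b + 25c + 5d + e = 2524
Solving the system yields a = 3, b = 5, c = 1, d = -1, e = 4.
So f(x) = 3x⁴ + 5x³ + x² - x + 4.
Check: f(3) = 388. ✓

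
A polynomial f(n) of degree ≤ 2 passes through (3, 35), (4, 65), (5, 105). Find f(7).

Forward differences of the values at n = 3, 4, 5:
  f  : 35  65  105
  Δ  : 30  40
  Δ^2: 10
The second differences are constant, confirming degree 2.
Interpolating (Newton forward form) and evaluating at n = 7 gives f(7) = 215.

215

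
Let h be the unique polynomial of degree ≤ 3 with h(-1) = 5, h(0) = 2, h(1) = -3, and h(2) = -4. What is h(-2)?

Write h(u) = au^3 + bu^2 + cu + d. Substituting each data point gives a linear system:
  -a + b - c + d = 5
  d = 2
  a + b + c + d = -3
  8a + 4b + 2c + d = -4
Solving the system yields a = 1, b = -1, c = -5, d = 2.
So h(u) = u³ - u² - 5u + 2.
Then h(-2) = 0.

0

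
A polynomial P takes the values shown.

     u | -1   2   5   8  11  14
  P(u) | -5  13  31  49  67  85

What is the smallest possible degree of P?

Forward differences of the values at u = -1, 2, 5, 8, 11, 14:
  P  : -5  13  31  49  67  85
  Δ  : 18  18  18  18  18
  Δ^2: 0  0  0  0
  Δ^3: 0  0  0
  Δ^4: 0  0
  Δ^5: 0
The first differences are constant (18) and nonzero, while all higher differences vanish, so the minimal degree is 1.

1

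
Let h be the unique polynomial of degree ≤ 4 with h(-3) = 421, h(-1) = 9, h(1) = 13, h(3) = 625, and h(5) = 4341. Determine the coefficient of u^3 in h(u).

Write h(u) = au^4 + bu^3 + cu^2 + du + e. Substituting each data point gives a linear system:
  81a - 27b + 9c - 3d + e = 421
  a - b + c - d + e = 9
  a + b + c + d + e = 13
  81a + 27b + 9c + 3d + e = 625
  625a + 125b + 25c + 5d + e = 4341
Solving the system yields a = 6, b = 4, c = 4, d = -2, e = 1.
So h(u) = 6u^4 + 4u^3 + 4u^2 - 2u + 1.
The coefficient of u^3 is 4.

4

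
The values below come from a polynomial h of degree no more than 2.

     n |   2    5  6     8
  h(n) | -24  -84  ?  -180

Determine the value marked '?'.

The 3 known points determine the degree-2 polynomial uniquely.
Write h(n) = an^2 + bn + c. Substituting each data point gives a linear system:
  4a + 2b + c = -24
  25a + 5b + c = -84
  64a + 8b + c = -180
Solving the system yields a = -2, b = -6, c = -4.
So h(n) = -2n^2 - 6n - 4.
Then h(6) = -112.

-112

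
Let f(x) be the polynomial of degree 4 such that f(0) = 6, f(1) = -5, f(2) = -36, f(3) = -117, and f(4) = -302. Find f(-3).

Using the Lagrange interpolation formula with nodes 0, 1, 2, 3, 4:
  L_0(x) = (x - 1)(x - 2)(x - 3)(x - 4) / 24
  L_1(x) = x(x - 2)(x - 3)(x - 4) / -6
  L_2(x) = x(x - 1)(x - 3)(x - 4) / 4
  L_3(x) = x(x - 1)(x - 2)(x - 4) / -6
  L_4(x) = x(x - 1)(x - 2)(x - 3) / 24
Then f(x) = 6·L_0(x) - 5·L_1(x) - 36·L_2(x) - 117·L_3(x) - 302·L_4(x).
Expanding and collecting terms gives f(x) = -x⁴ + x³ - 6x² - 5x + 6.
Evaluating at x = -3: f(-3) = -141.

-141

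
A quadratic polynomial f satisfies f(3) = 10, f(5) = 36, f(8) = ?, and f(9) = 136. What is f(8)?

105

The 3 known points determine the degree-2 polynomial uniquely.
Write f(u) = au^2 + bu + c. Substituting each data point gives a linear system:
  9a + 3b + c = 10
  25a + 5b + c = 36
  81a + 9b + c = 136
Solving the system yields a = 2, b = -3, c = 1.
So f(u) = 2u² - 3u + 1.
Then f(8) = 105.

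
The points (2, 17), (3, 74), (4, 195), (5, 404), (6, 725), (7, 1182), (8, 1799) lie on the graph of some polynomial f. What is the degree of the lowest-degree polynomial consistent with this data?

3

Forward differences of the values at n = 2, 3, 4, 5, 6, 7, 8:
  f  : 17  74  195  404  725  1182  1799
  Δ  : 57  121  209  321  457  617
  Δ^2: 64  88  112  136  160
  Δ^3: 24  24  24  24
  Δ^4: 0  0  0
  Δ^5: 0  0
  Δ^6: 0
The third differences are constant (24) and nonzero, while all higher differences vanish, so the minimal degree is 3.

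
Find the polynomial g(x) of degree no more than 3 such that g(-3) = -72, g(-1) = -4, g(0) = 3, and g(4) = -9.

g(x) = x^3 - 5x^2 + x + 3

Write g(x) = ax^3 + bx^2 + cx + d. Substituting each data point gives a linear system:
  -27a + 9b - 3c + d = -72
  -a + b - c + d = -4
  d = 3
  64a + 16b + 4c + d = -9
Solving the system yields a = 1, b = -5, c = 1, d = 3.
So g(x) = x^3 - 5x^2 + x + 3.
Check: g(4) = -9. ✓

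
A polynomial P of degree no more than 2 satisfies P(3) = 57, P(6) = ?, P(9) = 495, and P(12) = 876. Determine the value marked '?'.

222

The 3 known points determine the degree-2 polynomial uniquely.
Write P(s) = as^2 + bs + c. Substituting each data point gives a linear system:
  9a + 3b + c = 57
  81a + 9b + c = 495
  144a + 12b + c = 876
Solving the system yields a = 6, b = 1, c = 0.
So P(s) = 6s^2 + s.
Then P(6) = 222.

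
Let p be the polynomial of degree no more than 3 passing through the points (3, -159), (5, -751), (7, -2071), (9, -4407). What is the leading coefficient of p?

-6

Write p(t) = at^3 + bt^2 + ct + d. Substituting each data point gives a linear system:
  27a + 9b + 3c + d = -159
  125a + 25b + 5c + d = -751
  343a + 49b + 7c + d = -2071
  729a + 81b + 9c + d = -4407
Solving the system yields a = -6, b = -1, c = 6, d = -6.
So p(t) = -6t³ - t² + 6t - 6.
The leading coefficient is -6.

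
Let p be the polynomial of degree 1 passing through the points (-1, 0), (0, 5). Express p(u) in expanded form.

Write p(u) = au + b. Substituting each data point gives a linear system:
  -a + b = 0
  b = 5
Solving the system yields a = 5, b = 5.
So p(u) = 5u + 5.
Check: p(0) = 5. ✓

p(u) = 5u + 5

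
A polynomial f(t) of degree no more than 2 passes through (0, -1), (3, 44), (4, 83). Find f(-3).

Using the Lagrange interpolation formula with nodes 0, 3, 4:
  L_0(t) = (t - 3)(t - 4) / 12
  L_1(t) = t(t - 4) / -3
  L_2(t) = t(t - 3) / 4
Then f(t) = -1·L_0(t) + 44·L_1(t) + 83·L_2(t).
Expanding and collecting terms gives f(t) = 6t^2 - 3t - 1.
Evaluating at t = -3: f(-3) = 62.

62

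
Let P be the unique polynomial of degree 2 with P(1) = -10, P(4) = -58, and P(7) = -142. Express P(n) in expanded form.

P(n) = -2n^2 - 6n - 2

Write P(n) = an^2 + bn + c. Substituting each data point gives a linear system:
  a + b + c = -10
  16a + 4b + c = -58
  49a + 7b + c = -142
Solving the system yields a = -2, b = -6, c = -2.
So P(n) = -2n^2 - 6n - 2.
Check: P(7) = -142. ✓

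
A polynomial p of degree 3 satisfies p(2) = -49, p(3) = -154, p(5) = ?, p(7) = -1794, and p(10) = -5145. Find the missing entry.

-670

The 4 known points determine the degree-3 polynomial uniquely.
Write p(x) = ax^3 + bx^2 + cx + d. Substituting each data point gives a linear system:
  8a + 4b + 2c + d = -49
  27a + 9b + 3c + d = -154
  343a + 49b + 7c + d = -1794
  1000a + 100b + 10c + d = -5145
Solving the system yields a = -5, b = -1, c = -5, d = 5.
So p(x) = -5x^3 - x^2 - 5x + 5.
Then p(5) = -670.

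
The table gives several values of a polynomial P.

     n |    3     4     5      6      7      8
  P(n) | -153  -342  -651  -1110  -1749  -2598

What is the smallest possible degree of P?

3

Forward differences of the values at n = 3, 4, 5, 6, 7, 8:
  P  : -153  -342  -651  -1110  -1749  -2598
  Δ  : -189  -309  -459  -639  -849
  Δ^2: -120  -150  -180  -210
  Δ^3: -30  -30  -30
  Δ^4: 0  0
  Δ^5: 0
The third differences are constant (-30) and nonzero, while all higher differences vanish, so the minimal degree is 3.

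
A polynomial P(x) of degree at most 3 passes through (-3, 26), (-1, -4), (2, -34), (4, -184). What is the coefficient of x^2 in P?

-3

Write P(x) = ax^3 + bx^2 + cx + d. Substituting each data point gives a linear system:
  -27a + 9b - 3c + d = 26
  -a + b - c + d = -4
  8a + 4b + 2c + d = -34
  64a + 16b + 4c + d = -184
Solving the system yields a = -2, b = -3, c = -1, d = -4.
So P(x) = -2x³ - 3x² - x - 4.
The coefficient of x^2 is -3.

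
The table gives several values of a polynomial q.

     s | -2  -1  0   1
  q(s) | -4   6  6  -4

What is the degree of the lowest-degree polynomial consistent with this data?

2

Forward differences of the values at s = -2, -1, 0, 1:
  q  : -4  6  6  -4
  Δ  : 10  0  -10
  Δ^2: -10  -10
  Δ^3: 0
The second differences are constant (-10) and nonzero, while all higher differences vanish, so the minimal degree is 2.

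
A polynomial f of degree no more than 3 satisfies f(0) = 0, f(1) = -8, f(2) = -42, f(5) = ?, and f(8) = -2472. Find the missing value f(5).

The 4 known points determine the degree-3 polynomial uniquely.
Write f(t) = at^3 + bt^2 + ct + d. Substituting each data point gives a linear system:
  d = 0
  a + b + c + d = -8
  8a + 4b + 2c + d = -42
  512a + 64b + 8c + d = -2472
Solving the system yields a = -5, b = 2, c = -5, d = 0.
So f(t) = -5t³ + 2t² - 5t.
Then f(5) = -600.

-600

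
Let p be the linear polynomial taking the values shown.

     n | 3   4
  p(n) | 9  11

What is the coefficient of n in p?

2

Write p(n) = an + b. Substituting each data point gives a linear system:
  3a + b = 9
  4a + b = 11
Solving the system yields a = 2, b = 3.
So p(n) = 2n + 3.
The leading coefficient is 2.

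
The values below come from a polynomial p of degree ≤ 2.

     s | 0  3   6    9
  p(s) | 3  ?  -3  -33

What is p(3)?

The 3 known points determine the degree-2 polynomial uniquely.
Write p(s) = as^2 + bs + c. Substituting each data point gives a linear system:
  c = 3
  36a + 6b + c = -3
  81a + 9b + c = -33
Solving the system yields a = -1, b = 5, c = 3.
So p(s) = -s^2 + 5s + 3.
Then p(3) = 9.

9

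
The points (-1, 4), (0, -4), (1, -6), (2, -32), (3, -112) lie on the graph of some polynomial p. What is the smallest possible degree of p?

Forward differences of the values at x = -1, 0, 1, 2, 3:
  p  : 4  -4  -6  -32  -112
  Δ  : -8  -2  -26  -80
  Δ^2: 6  -24  -54
  Δ^3: -30  -30
  Δ^4: 0
The third differences are constant (-30) and nonzero, while all higher differences vanish, so the minimal degree is 3.

3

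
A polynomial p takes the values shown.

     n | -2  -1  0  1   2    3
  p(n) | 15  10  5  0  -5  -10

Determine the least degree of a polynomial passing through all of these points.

1

Forward differences of the values at n = -2, -1, 0, 1, 2, 3:
  p  : 15  10  5  0  -5  -10
  Δ  : -5  -5  -5  -5  -5
  Δ^2: 0  0  0  0
  Δ^3: 0  0  0
  Δ^4: 0  0
  Δ^5: 0
The first differences are constant (-5) and nonzero, while all higher differences vanish, so the minimal degree is 1.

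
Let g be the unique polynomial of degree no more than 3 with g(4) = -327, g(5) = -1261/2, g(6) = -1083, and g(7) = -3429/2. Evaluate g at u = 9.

Forward differences of the values at u = 4, 5, 6, 7:
  g  : -327  -1261/2  -1083  -3429/2
  Δ  : -607/2  -905/2  -1263/2
  Δ^2: -149  -179
  Δ^3: -30
The third differences are constant, confirming degree 3.
Interpolating (Newton forward form) and evaluating at u = 9 gives g(9) = -7269/2.

-7269/2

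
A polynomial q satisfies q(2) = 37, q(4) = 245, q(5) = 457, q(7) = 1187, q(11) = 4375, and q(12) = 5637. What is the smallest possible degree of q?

Divided differences on the nodes 2, 4, 5, 7, 11, 12:
  order 0: 37  245  457  1187  4375  5637
  order 1: 104  212  365  797  1262
  order 2: 36  51  72  93
  order 3: 3  3  3
  order 4: 0  0
  order 5: 0
The order-3 divided differences are all 3 (nonzero) and every higher order vanishes, so the data lies on a polynomial of degree exactly 3.

3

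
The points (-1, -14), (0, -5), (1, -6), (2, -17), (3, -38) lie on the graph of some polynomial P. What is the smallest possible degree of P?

2

Forward differences of the values at n = -1, 0, 1, 2, 3:
  P  : -14  -5  -6  -17  -38
  Δ  : 9  -1  -11  -21
  Δ^2: -10  -10  -10
  Δ^3: 0  0
  Δ^4: 0
The second differences are constant (-10) and nonzero, while all higher differences vanish, so the minimal degree is 2.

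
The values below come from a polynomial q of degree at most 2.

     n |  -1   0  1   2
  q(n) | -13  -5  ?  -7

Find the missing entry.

-3

On equispaced nodes a degree-2 polynomial has vanishing third forward difference, so
  - q(-1) + 3·q(0) - 3·q(1) + q(2) = 0.
Substituting the known values and solving for q(1):
  -3·q(1) = 9
  q(1) = -3.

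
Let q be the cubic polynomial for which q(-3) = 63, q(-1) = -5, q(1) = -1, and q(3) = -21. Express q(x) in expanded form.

q(x) = -2x^3 + 3x^2 + 4x - 6

Write q(x) = ax^3 + bx^2 + cx + d. Substituting each data point gives a linear system:
  -27a + 9b - 3c + d = 63
  -a + b - c + d = -5
  a + b + c + d = -1
  27a + 9b + 3c + d = -21
Solving the system yields a = -2, b = 3, c = 4, d = -6.
So q(x) = -2x^3 + 3x^2 + 4x - 6.
Check: q(1) = -1. ✓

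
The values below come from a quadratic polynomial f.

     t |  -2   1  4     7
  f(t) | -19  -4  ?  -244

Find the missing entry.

-79

The 3 known points determine the degree-2 polynomial uniquely.
Write f(t) = at^2 + bt + c. Substituting each data point gives a linear system:
  4a - 2b + c = -19
  a + b + c = -4
  49a + 7b + c = -244
Solving the system yields a = -5, b = 0, c = 1.
So f(t) = -5t² + 1.
Then f(4) = -79.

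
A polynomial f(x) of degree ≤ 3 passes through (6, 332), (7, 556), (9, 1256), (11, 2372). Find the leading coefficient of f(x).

Write f(x) = ax^3 + bx^2 + cx + d. Substituting each data point gives a linear system:
  216a + 36b + 6c + d = 332
  343a + 49b + 7c + d = 556
  729a + 81b + 9c + d = 1256
  1331a + 121b + 11c + d = 2372
Solving the system yields a = 2, b = -2, c = -4, d = -4.
So f(x) = 2x³ - 2x² - 4x - 4.
The leading coefficient is 2.

2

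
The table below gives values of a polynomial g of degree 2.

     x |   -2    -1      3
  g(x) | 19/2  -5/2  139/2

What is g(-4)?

139/2

Using the Lagrange interpolation formula with nodes -2, -1, 3:
  L_0(x) = (x + 1)(x - 3) / 5
  L_1(x) = (x + 2)(x - 3) / -4
  L_2(x) = (x + 2)(x + 1) / 20
Then g(x) = 19/2·L_0(x) - 5/2·L_1(x) + 139/2·L_2(x).
Expanding and collecting terms gives g(x) = 6x² + 6x - 5/2.
Evaluating at x = -4: g(-4) = 139/2.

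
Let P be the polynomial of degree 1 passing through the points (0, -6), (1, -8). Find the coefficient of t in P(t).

-2

Write P(t) = at + b. Substituting each data point gives a linear system:
  b = -6
  a + b = -8
Solving the system yields a = -2, b = -6.
So P(t) = -2t - 6.
The leading coefficient is -2.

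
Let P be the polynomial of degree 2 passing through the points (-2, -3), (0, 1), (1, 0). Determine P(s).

Using the Lagrange interpolation formula with nodes -2, 0, 1:
  L_0(s) = s(s - 1) / 6
  L_1(s) = (s + 2)(s - 1) / -2
  L_2(s) = (s + 2)s / 3
Then P(s) = -3·L_0(s) + 1·L_1(s) + 0·L_2(s).
Expanding and collecting terms gives P(s) = -s² + 1.
Check: P(-2) = -3. ✓

P(s) = -s^2 + 1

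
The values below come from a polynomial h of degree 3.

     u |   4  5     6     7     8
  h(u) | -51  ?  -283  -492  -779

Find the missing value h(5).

-140

On equispaced nodes a degree-3 polynomial has vanishing fourth forward difference, so
  h(4) - 4·h(5) + 6·h(6) - 4·h(7) + h(8) = 0.
Substituting the known values and solving for h(5):
  -4·h(5) = 560
  h(5) = -140.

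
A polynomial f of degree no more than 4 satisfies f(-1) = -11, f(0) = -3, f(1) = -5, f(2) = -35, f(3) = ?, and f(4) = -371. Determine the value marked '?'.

On equispaced nodes a degree-4 polynomial has vanishing fifth forward difference, so
  - f(-1) + 5·f(0) - 10·f(1) + 10·f(2) - 5·f(3) + f(4) = 0.
Substituting the known values and solving for f(3):
  -5·f(3) = 675
  f(3) = -135.

-135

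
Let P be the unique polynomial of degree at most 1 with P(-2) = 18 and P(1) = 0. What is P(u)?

P(u) = -6u + 6

Write P(u) = au + b. Substituting each data point gives a linear system:
  -2a + b = 18
  a + b = 0
Solving the system yields a = -6, b = 6.
So P(u) = -6u + 6.
Check: P(1) = 0. ✓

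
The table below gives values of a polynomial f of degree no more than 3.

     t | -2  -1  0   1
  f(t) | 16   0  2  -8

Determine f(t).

Using the Lagrange interpolation formula with nodes -2, -1, 0, 1:
  L_0(t) = (t + 1)t(t - 1) / -6
  L_1(t) = (t + 2)t(t - 1) / 2
  L_2(t) = (t + 2)(t + 1)(t - 1) / -2
  L_3(t) = (t + 2)(t + 1)t / 6
Then f(t) = 16·L_0(t) + 0·L_1(t) + 2·L_2(t) - 8·L_3(t).
Expanding and collecting terms gives f(t) = -5t^3 - 6t^2 + t + 2.
Check: f(1) = -8. ✓

f(t) = -5t^3 - 6t^2 + t + 2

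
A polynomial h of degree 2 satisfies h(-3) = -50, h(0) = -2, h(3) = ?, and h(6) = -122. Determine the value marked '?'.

The 3 known points determine the degree-2 polynomial uniquely.
Write h(s) = as^2 + bs + c. Substituting each data point gives a linear system:
  9a - 3b + c = -50
  c = -2
  36a + 6b + c = -122
Solving the system yields a = -4, b = 4, c = -2.
So h(s) = -4s^2 + 4s - 2.
Then h(3) = -26.

-26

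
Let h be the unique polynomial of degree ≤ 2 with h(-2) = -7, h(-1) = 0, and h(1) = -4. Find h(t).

h(t) = -3t^2 - 2t + 1

Write h(t) = at^2 + bt + c. Substituting each data point gives a linear system:
  4a - 2b + c = -7
  a - b + c = 0
  a + b + c = -4
Solving the system yields a = -3, b = -2, c = 1.
So h(t) = -3t^2 - 2t + 1.
Check: h(-2) = -7. ✓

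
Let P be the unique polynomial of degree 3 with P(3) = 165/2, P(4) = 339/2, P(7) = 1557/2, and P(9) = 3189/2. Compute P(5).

Using the Lagrange interpolation formula with nodes 3, 4, 7, 9:
  L_0(t) = (t - 4)(t - 7)(t - 9) / -24
  L_1(t) = (t - 3)(t - 7)(t - 9) / 15
  L_2(t) = (t - 3)(t - 4)(t - 9) / -24
  L_3(t) = (t - 3)(t - 4)(t - 7) / 60
Then P(t) = 165/2·L_0(t) + 339/2·L_1(t) + 1557/2·L_2(t) + 3189/2·L_3(t).
Expanding and collecting terms gives P(t) = 2t^3 + t^2 + 6t + 3/2.
Evaluating at t = 5: P(5) = 613/2.

613/2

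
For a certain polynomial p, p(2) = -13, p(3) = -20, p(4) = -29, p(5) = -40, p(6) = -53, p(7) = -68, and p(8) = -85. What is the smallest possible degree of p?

2

Forward differences of the values at x = 2, 3, 4, 5, 6, 7, 8:
  p  : -13  -20  -29  -40  -53  -68  -85
  Δ  : -7  -9  -11  -13  -15  -17
  Δ^2: -2  -2  -2  -2  -2
  Δ^3: 0  0  0  0
  Δ^4: 0  0  0
  Δ^5: 0  0
  Δ^6: 0
The second differences are constant (-2) and nonzero, while all higher differences vanish, so the minimal degree is 2.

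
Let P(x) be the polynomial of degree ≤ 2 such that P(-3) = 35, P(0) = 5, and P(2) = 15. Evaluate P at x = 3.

Write P(x) = ax^2 + bx + c. Substituting each data point gives a linear system:
  9a - 3b + c = 35
  c = 5
  4a + 2b + c = 15
Solving the system yields a = 3, b = -1, c = 5.
So P(x) = 3x² - x + 5.
Then P(3) = 29.

29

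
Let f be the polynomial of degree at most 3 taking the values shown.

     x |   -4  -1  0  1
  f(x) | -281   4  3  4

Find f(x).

f(x) = 5x^3 + x^2 - 5x + 3

Write f(x) = ax^3 + bx^2 + cx + d. Substituting each data point gives a linear system:
  -64a + 16b - 4c + d = -281
  -a + b - c + d = 4
  d = 3
  a + b + c + d = 4
Solving the system yields a = 5, b = 1, c = -5, d = 3.
So f(x) = 5x³ + x² - 5x + 3.
Check: f(-4) = -281. ✓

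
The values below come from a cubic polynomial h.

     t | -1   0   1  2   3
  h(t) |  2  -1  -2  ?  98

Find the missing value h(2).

The 4 known points determine the degree-3 polynomial uniquely.
Write h(t) = at^3 + bt^2 + ct + d. Substituting each data point gives a linear system:
  -a + b - c + d = 2
  d = -1
  a + b + c + d = -2
  27a + 9b + 3c + d = 98
Solving the system yields a = 4, b = 1, c = -6, d = -1.
So h(t) = 4t³ + t² - 6t - 1.
Then h(2) = 23.

23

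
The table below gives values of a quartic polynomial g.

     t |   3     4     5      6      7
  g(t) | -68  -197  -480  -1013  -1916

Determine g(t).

Using the Lagrange interpolation formula with nodes 3, 4, 5, 6, 7:
  L_0(t) = (t - 4)(t - 5)(t - 6)(t - 7) / 24
  L_1(t) = (t - 3)(t - 5)(t - 6)(t - 7) / -6
  L_2(t) = (t - 3)(t - 4)(t - 6)(t - 7) / 4
  L_3(t) = (t - 3)(t - 4)(t - 5)(t - 7) / -6
  L_4(t) = (t - 3)(t - 4)(t - 5)(t - 6) / 24
Then g(t) = -68·L_0(t) - 197·L_1(t) - 480·L_2(t) - 1013·L_3(t) - 1916·L_4(t).
Expanding and collecting terms gives g(t) = -t^4 + 2t^3 - 4t^2 - 5.
Check: g(7) = -1916. ✓

g(t) = -t^4 + 2t^3 - 4t^2 - 5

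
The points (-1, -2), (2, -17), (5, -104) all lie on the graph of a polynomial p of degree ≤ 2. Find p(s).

Using the Lagrange interpolation formula with nodes -1, 2, 5:
  L_0(s) = (s - 2)(s - 5) / 18
  L_1(s) = (s + 1)(s - 5) / -9
  L_2(s) = (s + 1)(s - 2) / 18
Then p(s) = -2·L_0(s) - 17·L_1(s) - 104·L_2(s).
Expanding and collecting terms gives p(s) = -4s^2 - s + 1.
Check: p(5) = -104. ✓

p(s) = -4s^2 - s + 1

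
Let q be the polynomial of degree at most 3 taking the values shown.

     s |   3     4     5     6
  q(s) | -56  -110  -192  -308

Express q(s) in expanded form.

Using the Lagrange interpolation formula with nodes 3, 4, 5, 6:
  L_0(s) = (s - 4)(s - 5)(s - 6) / -6
  L_1(s) = (s - 3)(s - 5)(s - 6) / 2
  L_2(s) = (s - 3)(s - 4)(s - 6) / -2
  L_3(s) = (s - 3)(s - 4)(s - 5) / 6
Then q(s) = -56·L_0(s) - 110·L_1(s) - 192·L_2(s) - 308·L_3(s).
Expanding and collecting terms gives q(s) = -s^3 - 2s^2 - 3s - 2.
Check: q(5) = -192. ✓

q(s) = -s^3 - 2s^2 - 3s - 2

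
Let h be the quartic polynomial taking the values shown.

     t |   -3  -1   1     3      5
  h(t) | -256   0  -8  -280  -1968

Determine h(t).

Using the Lagrange interpolation formula with nodes -3, -1, 1, 3, 5:
  L_0(t) = (t + 1)(t - 1)(t - 3)(t - 5) / 384
  L_1(t) = (t + 3)(t - 1)(t - 3)(t - 5) / -96
  L_2(t) = (t + 3)(t + 1)(t - 3)(t - 5) / 64
  L_3(t) = (t + 3)(t + 1)(t - 1)(t - 5) / -96
  L_4(t) = (t + 3)(t + 1)(t - 1)(t - 3) / 384
Then h(t) = -256·L_0(t) + 0·L_1(t) - 8·L_2(t) - 280·L_3(t) - 1968·L_4(t).
Expanding and collecting terms gives h(t) = -3t^4 - 3t^2 - 4t + 2.
Check: h(5) = -1968. ✓

h(t) = -3t^4 - 3t^2 - 4t + 2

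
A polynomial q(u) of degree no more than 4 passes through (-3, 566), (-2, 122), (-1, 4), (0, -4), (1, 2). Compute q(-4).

1672

Using the Lagrange interpolation formula with nodes -3, -2, -1, 0, 1:
  L_0(u) = (u + 2)(u + 1)u(u - 1) / 24
  L_1(u) = (u + 3)(u + 1)u(u - 1) / -6
  L_2(u) = (u + 3)(u + 2)u(u - 1) / 4
  L_3(u) = (u + 3)(u + 2)(u + 1)(u - 1) / -6
  L_4(u) = (u + 3)(u + 2)(u + 1)u / 24
Then q(u) = 566·L_0(u) + 122·L_1(u) + 4·L_2(u) - 4·L_3(u) + 2·L_4(u).
Expanding and collecting terms gives q(u) = 5u⁴ - 6u³ + 2u² + 5u - 4.
Evaluating at u = -4: q(-4) = 1672.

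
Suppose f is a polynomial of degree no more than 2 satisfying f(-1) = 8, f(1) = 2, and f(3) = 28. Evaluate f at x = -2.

23

Forward differences of the values at x = -1, 1, 3:
  f  : 8  2  28
  Δ  : -6  26
  Δ^2: 32
The second differences are constant, confirming degree 2.
Interpolating (Newton forward form) and evaluating at x = -2 gives f(-2) = 23.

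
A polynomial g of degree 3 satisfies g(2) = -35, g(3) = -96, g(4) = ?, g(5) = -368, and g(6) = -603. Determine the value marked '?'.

On equispaced nodes a degree-3 polynomial has vanishing fourth forward difference, so
  g(2) - 4·g(3) + 6·g(4) - 4·g(5) + g(6) = 0.
Substituting the known values and solving for g(4):
  6·g(4) = -1218
  g(4) = -203.

-203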